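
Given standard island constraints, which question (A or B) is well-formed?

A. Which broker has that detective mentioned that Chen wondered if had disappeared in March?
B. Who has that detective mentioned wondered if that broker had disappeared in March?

In A, the wh-phrase is extracted from inside a wh-island (introduced by "if"), which blocks movement.
In B, the extraction path crosses only that-complement boundaries, which are transparent.
So B is grammatical.

B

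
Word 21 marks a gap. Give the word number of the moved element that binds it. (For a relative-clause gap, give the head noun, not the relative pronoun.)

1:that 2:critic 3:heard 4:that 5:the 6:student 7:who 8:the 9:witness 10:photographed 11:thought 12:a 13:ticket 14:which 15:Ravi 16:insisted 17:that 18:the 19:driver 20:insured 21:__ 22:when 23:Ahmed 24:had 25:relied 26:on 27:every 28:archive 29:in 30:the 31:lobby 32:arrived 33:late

The gap at 21 is the object of "insured", inside a relative clause.
The relative pronoun is "which" (word 14); it is bound by the head noun immediately before it.
Its filler is the head noun "ticket", at word 13.

13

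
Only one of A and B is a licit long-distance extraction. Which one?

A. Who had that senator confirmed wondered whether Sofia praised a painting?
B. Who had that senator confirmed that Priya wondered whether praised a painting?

In B, the wh-phrase is extracted from inside a wh-island (introduced by "whether"), which blocks movement.
In A, the extraction path crosses only that-complement boundaries, which are transparent.
So A is grammatical.

A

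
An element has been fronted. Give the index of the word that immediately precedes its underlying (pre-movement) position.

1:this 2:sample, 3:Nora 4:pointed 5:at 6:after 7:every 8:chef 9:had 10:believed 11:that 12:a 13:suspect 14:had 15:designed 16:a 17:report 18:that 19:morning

5

The displaced element is "this sample" (word 2).
It functions as the object of the preposition "at" of "pointed", so the gap sits immediately after word 5 ("at").
Base order: Nora pointed at this sample after every chef had believed that a suspect had designed a report that morning.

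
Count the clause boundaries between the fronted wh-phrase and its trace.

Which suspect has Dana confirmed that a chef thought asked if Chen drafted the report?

2

"which suspect" is extracted from the subject of "asked".
Boundaries crossed, outermost first: [that], [Ø] — 2 in total.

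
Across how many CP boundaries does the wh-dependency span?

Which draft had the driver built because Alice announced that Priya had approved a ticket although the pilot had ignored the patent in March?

"which draft" originates inside the matrix clause — no clause boundary is crossed.

0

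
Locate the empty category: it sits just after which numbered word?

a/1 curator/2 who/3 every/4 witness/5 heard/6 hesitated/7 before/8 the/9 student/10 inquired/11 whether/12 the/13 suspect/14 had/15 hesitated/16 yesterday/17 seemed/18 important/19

6

The displaced element is "a curator" (word 2).
It is linked across 1 clause boundary (Ø).
It functions as the subject of "hesitated", so the gap sits immediately after word 6 ("heard").
Base order: Every witness heard that a curator hesitated before the student inquired whether the suspect had hesitated yesterday.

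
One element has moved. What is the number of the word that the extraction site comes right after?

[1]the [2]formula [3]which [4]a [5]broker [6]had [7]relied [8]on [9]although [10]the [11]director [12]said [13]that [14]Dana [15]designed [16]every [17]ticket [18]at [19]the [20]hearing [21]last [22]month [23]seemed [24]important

8

The displaced element is "the formula" (word 2).
It functions as the object of the preposition "on" of "relied", so the gap sits immediately after word 8 ("on").
Base order: A broker had relied on the formula although the director said that Dana designed every ticket at the hearing last month.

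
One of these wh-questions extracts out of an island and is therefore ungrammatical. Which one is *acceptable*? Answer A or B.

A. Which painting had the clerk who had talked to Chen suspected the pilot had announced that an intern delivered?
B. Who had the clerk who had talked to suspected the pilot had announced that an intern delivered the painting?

In B, the wh-phrase is extracted from inside a complex-NP island (relative clause) (introduced by "who"), which blocks movement.
In A, the extraction path crosses only that-complement boundaries, which are transparent.
So A is grammatical.

A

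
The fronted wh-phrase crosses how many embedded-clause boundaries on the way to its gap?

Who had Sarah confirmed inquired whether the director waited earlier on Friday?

"who" is extracted from the subject of "inquired".
Boundaries crossed, outermost first: [Ø] — 1 in total.

1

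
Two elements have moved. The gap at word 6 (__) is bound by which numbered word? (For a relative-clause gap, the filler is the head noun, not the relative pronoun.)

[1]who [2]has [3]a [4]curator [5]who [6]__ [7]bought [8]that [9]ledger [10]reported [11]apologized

4

The marked gap is inside the relative clause, the subject of "bought".
Its filler is the head noun "curator" (via "who"), at word 4.
(The other dependency links word 1 to a gap after word 10.)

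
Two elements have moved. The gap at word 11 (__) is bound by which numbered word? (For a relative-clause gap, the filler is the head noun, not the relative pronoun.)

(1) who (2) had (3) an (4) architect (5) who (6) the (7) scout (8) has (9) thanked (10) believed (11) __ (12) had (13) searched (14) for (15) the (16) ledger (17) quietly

1

The marked gap is the subject of "searched".
Its filler is the fronted wh-phrase "who", at word 1.
(The other dependency links word 4 to a gap after word 9.)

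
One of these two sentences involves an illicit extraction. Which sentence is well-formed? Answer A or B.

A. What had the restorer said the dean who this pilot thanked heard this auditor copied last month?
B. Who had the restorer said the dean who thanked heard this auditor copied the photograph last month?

In B, the wh-phrase is extracted from inside a complex-NP island (relative clause) (introduced by "who"), which blocks movement.
In A, the extraction path crosses only that-complement boundaries, which are transparent.
So A is grammatical.

A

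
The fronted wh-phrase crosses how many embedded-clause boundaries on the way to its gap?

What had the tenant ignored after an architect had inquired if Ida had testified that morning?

"what" originates inside the matrix clause — no clause boundary is crossed.

0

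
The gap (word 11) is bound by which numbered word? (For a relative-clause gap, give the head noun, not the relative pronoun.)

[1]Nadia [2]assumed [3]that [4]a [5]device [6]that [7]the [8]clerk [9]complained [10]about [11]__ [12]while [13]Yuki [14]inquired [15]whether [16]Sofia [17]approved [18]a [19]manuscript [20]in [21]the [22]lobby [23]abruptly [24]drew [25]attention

5

The gap at 11 is the prepositional object of "complained", inside a relative clause.
The relative pronoun is "that" (word 6); it is bound by the head noun immediately before it.
Its filler is the head noun "device", at word 5.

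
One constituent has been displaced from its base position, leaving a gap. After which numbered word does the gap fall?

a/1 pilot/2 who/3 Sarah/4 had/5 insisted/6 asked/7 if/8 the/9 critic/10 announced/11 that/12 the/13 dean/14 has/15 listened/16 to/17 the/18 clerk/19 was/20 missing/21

6

The displaced element is "a pilot" (word 2).
It is linked across 1 clause boundary (Ø).
It functions as the subject of "asked", so the gap sits immediately after word 6 ("insisted").
Base order: Sarah had insisted that a pilot asked if the critic announced that the dean has listened to the clerk.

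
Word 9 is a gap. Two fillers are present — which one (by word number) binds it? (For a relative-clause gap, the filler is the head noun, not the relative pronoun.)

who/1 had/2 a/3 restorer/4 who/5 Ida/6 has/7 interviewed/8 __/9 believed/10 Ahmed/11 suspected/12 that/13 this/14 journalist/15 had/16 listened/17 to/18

The marked gap is inside the relative clause, the direct object of "interviewed".
Its filler is the head noun "restorer" (via "who"), at word 4.
(The other dependency links word 1 to a gap after word 18.)

4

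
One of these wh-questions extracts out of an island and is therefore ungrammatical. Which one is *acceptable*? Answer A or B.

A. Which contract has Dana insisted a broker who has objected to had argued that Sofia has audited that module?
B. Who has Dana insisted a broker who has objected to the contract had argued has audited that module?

B

In A, the wh-phrase is extracted from inside a complex-NP island (relative clause) (introduced by "who"), which blocks movement.
In B, the extraction path crosses only that-complement boundaries, which are transparent.
So B is grammatical.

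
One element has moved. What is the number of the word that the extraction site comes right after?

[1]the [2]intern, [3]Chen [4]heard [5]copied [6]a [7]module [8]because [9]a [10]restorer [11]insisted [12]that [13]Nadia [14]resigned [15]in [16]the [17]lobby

4

The displaced element is "the intern" (word 2).
It is linked across 1 clause boundary (Ø).
It functions as the subject of "copied", so the gap sits immediately after word 4 ("heard").
Base order: Chen heard that the intern copied a module because a restorer insisted that Nadia resigned in the lobby.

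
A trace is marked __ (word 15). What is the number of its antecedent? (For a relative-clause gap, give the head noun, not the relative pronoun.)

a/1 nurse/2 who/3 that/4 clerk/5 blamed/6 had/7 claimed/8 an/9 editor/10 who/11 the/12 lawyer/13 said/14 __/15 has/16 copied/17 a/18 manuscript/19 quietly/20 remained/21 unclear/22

10

The gap at 15 is the subject of "copied", inside a relative clause.
The relative pronoun is "who" (word 11); it is bound by the head noun immediately before it.
Its filler is the head noun "editor", at word 10.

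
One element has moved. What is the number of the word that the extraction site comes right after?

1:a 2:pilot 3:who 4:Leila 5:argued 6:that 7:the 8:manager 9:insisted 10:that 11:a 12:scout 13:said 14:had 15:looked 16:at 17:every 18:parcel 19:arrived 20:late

The displaced element is "a pilot" (word 2).
It is linked across 3 clause boundaries (that → that → Ø).
It functions as the subject of "looked", so the gap sits immediately after word 13 ("said").
Base order: Leila argued that the manager insisted that a scout said that a pilot had looked at every parcel.

13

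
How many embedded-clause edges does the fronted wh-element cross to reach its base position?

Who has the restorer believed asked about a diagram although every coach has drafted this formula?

1

"who" is extracted from the subject of "asked".
Boundaries crossed, outermost first: [Ø] — 1 in total.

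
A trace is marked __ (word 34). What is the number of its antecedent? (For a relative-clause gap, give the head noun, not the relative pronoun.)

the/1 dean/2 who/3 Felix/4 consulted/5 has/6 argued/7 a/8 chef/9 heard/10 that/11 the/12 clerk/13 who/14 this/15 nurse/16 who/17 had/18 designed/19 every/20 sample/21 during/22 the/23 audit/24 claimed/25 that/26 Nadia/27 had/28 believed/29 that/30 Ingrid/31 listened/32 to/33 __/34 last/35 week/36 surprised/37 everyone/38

13

The gap at 34 is the prepositional object of "listened", inside a relative clause.
The relative pronoun is "who" (word 14); it is bound by the head noun immediately before it.
Its filler is the head noun "clerk", at word 13.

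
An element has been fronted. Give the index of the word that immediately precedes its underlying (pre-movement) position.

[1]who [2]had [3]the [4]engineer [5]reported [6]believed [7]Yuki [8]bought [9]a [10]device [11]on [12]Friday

The displaced element is "who" (word 1).
It is linked across 1 clause boundary (Ø).
It functions as the subject of "believed", so the gap sits immediately after word 5 ("reported").
Base order: The engineer had reported that who believed Yuki bought a device on Friday.

5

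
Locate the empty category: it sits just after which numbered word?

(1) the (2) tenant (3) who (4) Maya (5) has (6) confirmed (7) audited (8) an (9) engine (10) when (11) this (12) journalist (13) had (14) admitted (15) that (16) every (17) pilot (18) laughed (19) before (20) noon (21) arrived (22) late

6

The displaced element is "the tenant" (word 2).
It is linked across 1 clause boundary (Ø).
It functions as the subject of "audited", so the gap sits immediately after word 6 ("confirmed").
Base order: Maya has confirmed that the tenant audited an engine when this journalist had admitted that every pilot laughed before noon.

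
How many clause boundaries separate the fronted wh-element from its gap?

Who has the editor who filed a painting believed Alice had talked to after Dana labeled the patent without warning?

1

"who" is extracted from the PP object of "talked".
Boundaries crossed, outermost first: [Ø] — 1 in total.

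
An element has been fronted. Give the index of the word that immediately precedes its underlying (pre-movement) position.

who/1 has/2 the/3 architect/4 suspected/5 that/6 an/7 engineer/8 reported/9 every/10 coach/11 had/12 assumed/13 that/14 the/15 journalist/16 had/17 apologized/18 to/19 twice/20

19

The displaced element is "who" (word 1).
It is linked across 3 clause boundaries (that → Ø → that).
It functions as the object of the preposition "to" of "apologized", so the gap sits immediately after word 19 ("to").
Base order: The architect has suspected that an engineer reported every coach had assumed that the journalist had apologized to who twice.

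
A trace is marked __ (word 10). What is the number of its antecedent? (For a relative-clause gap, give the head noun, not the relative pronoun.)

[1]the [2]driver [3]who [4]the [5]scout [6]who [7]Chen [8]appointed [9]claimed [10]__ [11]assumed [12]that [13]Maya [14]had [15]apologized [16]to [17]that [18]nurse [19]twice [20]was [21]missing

2

The gap at 10 is the subject of "assumed", inside a relative clause.
The relative pronoun is "who" (word 3); it is bound by the head noun immediately before it.
Its filler is the head noun "driver", at word 2.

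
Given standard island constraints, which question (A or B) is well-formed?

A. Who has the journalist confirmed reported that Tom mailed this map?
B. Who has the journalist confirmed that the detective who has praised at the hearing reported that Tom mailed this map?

In B, the wh-phrase is extracted from inside a complex-NP island (relative clause) (introduced by "who"), which blocks movement.
In A, the extraction path crosses only that-complement boundaries, which are transparent.
So A is grammatical.

A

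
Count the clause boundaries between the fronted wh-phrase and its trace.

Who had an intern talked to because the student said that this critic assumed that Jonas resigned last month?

"who" originates inside the matrix clause — no clause boundary is crossed.

0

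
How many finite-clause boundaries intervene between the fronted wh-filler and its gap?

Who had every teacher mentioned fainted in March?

1

"who" is extracted from the subject of "fainted".
Boundaries crossed, outermost first: [Ø] — 1 in total.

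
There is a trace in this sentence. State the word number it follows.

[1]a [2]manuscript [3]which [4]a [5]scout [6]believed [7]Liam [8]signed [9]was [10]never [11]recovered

The displaced element is "a manuscript" (word 2).
It is linked across 1 clause boundary (Ø).
It functions as the direct object of "signed", so the gap sits immediately after word 8 ("signed").
Base order: A scout believed Liam signed a manuscript.

8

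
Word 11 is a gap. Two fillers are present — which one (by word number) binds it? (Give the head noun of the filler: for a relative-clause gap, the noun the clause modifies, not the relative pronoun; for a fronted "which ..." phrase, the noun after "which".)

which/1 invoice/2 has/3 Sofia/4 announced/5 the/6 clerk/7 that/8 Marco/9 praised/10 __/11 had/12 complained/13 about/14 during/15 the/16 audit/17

The marked gap is inside the relative clause, the direct object of "praised".
Its filler is the head noun "clerk" (via "that"), at word 7.
(The other dependency links word 2 to a gap after word 14.)

7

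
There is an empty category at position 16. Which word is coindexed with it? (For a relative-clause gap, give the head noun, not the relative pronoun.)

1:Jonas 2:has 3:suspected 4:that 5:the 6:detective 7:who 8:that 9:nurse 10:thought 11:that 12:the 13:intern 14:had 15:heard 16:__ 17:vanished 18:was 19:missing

The gap at 16 is the subject of "vanished", inside a relative clause.
The relative pronoun is "who" (word 7); it is bound by the head noun immediately before it.
Its filler is the head noun "detective", at word 6.

6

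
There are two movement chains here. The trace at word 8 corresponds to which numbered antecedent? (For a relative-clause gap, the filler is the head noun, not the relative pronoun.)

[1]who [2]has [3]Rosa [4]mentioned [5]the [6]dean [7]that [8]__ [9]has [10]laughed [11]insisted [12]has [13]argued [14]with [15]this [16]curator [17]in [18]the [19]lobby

The marked gap is inside the relative clause, the subject of "laughed".
Its filler is the head noun "dean" (via "that"), at word 6.
(The other dependency links word 1 to a gap after word 11.)

6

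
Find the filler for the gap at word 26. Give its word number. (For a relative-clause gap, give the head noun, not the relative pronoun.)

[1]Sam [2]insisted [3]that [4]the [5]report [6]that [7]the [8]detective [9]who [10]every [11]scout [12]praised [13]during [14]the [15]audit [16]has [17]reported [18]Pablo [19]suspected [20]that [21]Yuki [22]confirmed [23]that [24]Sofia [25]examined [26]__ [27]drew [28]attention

5

The gap at 26 is the object of "examined", inside a relative clause.
The relative pronoun is "that" (word 6); it is bound by the head noun immediately before it.
Its filler is the head noun "report", at word 5.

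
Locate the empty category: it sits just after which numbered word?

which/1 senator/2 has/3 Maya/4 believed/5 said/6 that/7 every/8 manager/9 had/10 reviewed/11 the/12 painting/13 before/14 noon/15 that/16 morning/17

The displaced element is "which senator" (word 2).
It is linked across 1 clause boundary (Ø).
It functions as the subject of "said", so the gap sits immediately after word 5 ("believed").
Base order: Maya has believed that which senator said that every manager had reviewed the painting before noon that morning.

5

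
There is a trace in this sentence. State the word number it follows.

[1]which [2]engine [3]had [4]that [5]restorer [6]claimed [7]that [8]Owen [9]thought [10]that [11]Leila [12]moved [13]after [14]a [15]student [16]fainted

The displaced element is "which engine" (word 2).
It is linked across 2 clause boundaries (that → that).
It functions as the direct object of "moved", so the gap sits immediately after word 12 ("moved").
Base order: That restorer had claimed that Owen thought that Leila moved which engine after a student fainted.

12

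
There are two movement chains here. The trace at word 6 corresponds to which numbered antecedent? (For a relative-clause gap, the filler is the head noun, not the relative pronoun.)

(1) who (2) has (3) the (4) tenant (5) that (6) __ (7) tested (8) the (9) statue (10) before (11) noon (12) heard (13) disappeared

The marked gap is inside the relative clause, the subject of "tested".
Its filler is the head noun "tenant" (via "that"), at word 4.
(The other dependency links word 1 to a gap after word 12.)

4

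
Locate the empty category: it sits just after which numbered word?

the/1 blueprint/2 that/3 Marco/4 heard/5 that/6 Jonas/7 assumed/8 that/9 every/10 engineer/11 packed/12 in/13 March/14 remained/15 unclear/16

The displaced element is "the blueprint" (word 2).
It is linked across 2 clause boundaries (that → that).
It functions as the direct object of "packed", so the gap sits immediately after word 12 ("packed").
Base order: Marco heard that Jonas assumed that every engineer packed the blueprint in March.

12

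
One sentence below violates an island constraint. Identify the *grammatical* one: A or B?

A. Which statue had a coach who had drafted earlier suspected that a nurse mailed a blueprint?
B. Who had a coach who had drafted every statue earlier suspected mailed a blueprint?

In A, the wh-phrase is extracted from inside a complex-NP island (relative clause) (introduced by "who"), which blocks movement.
In B, the extraction path crosses only that-complement boundaries, which are transparent.
So B is grammatical.

B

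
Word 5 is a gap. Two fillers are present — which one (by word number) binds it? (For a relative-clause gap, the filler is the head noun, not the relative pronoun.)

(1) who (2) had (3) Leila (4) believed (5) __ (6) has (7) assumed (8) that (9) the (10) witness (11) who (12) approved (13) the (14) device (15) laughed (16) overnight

The marked gap is the subject of "assumed".
Its filler is the fronted wh-phrase "who", at word 1.
(The other dependency links word 10 to a gap after word 11.)

1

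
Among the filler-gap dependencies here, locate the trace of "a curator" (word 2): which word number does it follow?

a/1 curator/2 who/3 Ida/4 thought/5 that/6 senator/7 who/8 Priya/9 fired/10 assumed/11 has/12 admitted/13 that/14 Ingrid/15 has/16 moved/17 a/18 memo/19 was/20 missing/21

11

The displaced element is "a curator" (word 2).
It is linked across 2 clause boundaries (Ø → Ø).
It functions as the subject of "admitted", so the gap sits immediately after word 11 ("assumed").
Base order: Ida thought that senator who Priya fired assumed that a curator has admitted that Ingrid has moved a memo.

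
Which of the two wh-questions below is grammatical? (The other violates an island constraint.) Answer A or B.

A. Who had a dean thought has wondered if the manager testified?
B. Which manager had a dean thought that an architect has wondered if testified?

In B, the wh-phrase is extracted from inside a wh-island (introduced by "if"), which blocks movement.
In A, the extraction path crosses only that-complement boundaries, which are transparent.
So A is grammatical.

A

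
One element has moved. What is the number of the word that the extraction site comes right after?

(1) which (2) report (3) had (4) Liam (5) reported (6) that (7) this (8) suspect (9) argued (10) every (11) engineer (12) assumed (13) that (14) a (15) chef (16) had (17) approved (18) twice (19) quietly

17

The displaced element is "which report" (word 2).
It is linked across 3 clause boundaries (that → Ø → that).
It functions as the direct object of "approved", so the gap sits immediately after word 17 ("approved").
Base order: Liam had reported that this suspect argued every engineer assumed that a chef had approved which report twice quietly.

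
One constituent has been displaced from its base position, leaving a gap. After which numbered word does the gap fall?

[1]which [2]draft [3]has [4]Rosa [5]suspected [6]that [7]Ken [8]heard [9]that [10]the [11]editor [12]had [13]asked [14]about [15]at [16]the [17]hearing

14

The displaced element is "which draft" (word 2).
It is linked across 2 clause boundaries (that → that).
It functions as the object of the preposition "about" of "asked", so the gap sits immediately after word 14 ("about").
Base order: Rosa has suspected that Ken heard that the editor had asked about which draft at the hearing.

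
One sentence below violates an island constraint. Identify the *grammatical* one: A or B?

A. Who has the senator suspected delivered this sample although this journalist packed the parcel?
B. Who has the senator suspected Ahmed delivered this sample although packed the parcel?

A

In B, the wh-phrase is extracted from inside an adjunct island (introduced by "although"), which blocks movement.
In A, the extraction path crosses only that-complement boundaries, which are transparent.
So A is grammatical.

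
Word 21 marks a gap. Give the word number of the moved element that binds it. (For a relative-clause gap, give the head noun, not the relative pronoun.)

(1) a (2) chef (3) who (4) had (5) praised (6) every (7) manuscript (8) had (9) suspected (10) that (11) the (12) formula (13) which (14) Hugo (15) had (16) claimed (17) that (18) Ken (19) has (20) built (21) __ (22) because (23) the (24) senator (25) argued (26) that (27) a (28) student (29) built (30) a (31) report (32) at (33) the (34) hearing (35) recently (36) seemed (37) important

12

The gap at 21 is the object of "built", inside a relative clause.
The relative pronoun is "which" (word 13); it is bound by the head noun immediately before it.
Its filler is the head noun "formula", at word 12.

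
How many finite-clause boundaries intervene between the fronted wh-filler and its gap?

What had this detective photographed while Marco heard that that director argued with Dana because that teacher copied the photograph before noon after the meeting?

"what" originates inside the matrix clause — no clause boundary is crossed.

0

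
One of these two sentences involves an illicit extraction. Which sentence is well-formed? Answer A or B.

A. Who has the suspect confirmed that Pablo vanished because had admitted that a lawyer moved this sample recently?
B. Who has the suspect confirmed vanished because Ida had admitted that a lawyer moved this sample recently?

In A, the wh-phrase is extracted from inside an adjunct island (introduced by "because"), which blocks movement.
In B, the extraction path crosses only that-complement boundaries, which are transparent.
So B is grammatical.

B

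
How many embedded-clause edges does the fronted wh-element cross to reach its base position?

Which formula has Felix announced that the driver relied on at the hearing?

1

"which formula" is extracted from the PP object of "relied".
Boundaries crossed, outermost first: [that] — 1 in total.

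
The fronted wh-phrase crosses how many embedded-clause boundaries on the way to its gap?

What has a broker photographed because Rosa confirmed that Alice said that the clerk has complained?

0

"what" originates inside the matrix clause — no clause boundary is crossed.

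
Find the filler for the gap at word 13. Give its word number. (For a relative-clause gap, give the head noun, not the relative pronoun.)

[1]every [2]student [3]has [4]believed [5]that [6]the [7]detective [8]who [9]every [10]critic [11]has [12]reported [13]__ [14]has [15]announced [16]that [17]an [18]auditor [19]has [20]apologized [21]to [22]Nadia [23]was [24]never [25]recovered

The gap at 13 is the subject of "announced", inside a relative clause.
The relative pronoun is "who" (word 8); it is bound by the head noun immediately before it.
Its filler is the head noun "detective", at word 7.

7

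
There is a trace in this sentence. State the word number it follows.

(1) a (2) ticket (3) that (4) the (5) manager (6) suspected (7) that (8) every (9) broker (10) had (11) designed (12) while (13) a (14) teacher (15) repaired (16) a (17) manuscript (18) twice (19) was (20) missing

The displaced element is "a ticket" (word 2).
It is linked across 1 clause boundary (that).
It functions as the direct object of "designed", so the gap sits immediately after word 11 ("designed").
Base order: The manager suspected that every broker had designed a ticket while a teacher repaired a manuscript twice.

11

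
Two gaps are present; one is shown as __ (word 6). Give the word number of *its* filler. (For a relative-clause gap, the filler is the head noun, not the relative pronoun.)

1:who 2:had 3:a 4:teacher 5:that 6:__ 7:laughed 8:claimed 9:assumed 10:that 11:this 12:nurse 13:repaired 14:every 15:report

The marked gap is inside the relative clause, the subject of "laughed".
Its filler is the head noun "teacher" (via "that"), at word 4.
(The other dependency links word 1 to a gap after word 8.)

4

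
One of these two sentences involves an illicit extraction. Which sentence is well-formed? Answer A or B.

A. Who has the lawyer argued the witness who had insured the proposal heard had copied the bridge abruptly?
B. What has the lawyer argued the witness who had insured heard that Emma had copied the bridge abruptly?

A

In B, the wh-phrase is extracted from inside a complex-NP island (relative clause) (introduced by "who"), which blocks movement.
In A, the extraction path crosses only that-complement boundaries, which are transparent.
So A is grammatical.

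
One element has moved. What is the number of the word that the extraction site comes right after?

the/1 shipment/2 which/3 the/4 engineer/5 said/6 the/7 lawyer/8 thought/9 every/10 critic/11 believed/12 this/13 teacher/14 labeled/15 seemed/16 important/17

15

The displaced element is "the shipment" (word 2).
It is linked across 3 clause boundaries (Ø → Ø → Ø).
It functions as the direct object of "labeled", so the gap sits immediately after word 15 ("labeled").
Base order: The engineer said the lawyer thought every critic believed this teacher labeled the shipment.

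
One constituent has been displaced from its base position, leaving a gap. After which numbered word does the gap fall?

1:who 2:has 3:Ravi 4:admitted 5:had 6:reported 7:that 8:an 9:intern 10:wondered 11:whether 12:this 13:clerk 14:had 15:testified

The displaced element is "who" (word 1).
It is linked across 1 clause boundary (Ø).
It functions as the subject of "reported", so the gap sits immediately after word 4 ("admitted").
Base order: Ravi has admitted that who had reported that an intern wondered whether this clerk had testified.

4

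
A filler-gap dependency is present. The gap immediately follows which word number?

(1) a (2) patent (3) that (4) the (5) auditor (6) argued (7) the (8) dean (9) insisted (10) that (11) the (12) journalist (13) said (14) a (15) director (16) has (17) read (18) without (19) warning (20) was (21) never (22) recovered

17

The displaced element is "a patent" (word 2).
It is linked across 3 clause boundaries (Ø → that → Ø).
It functions as the direct object of "read", so the gap sits immediately after word 17 ("read").
Base order: The auditor argued the dean insisted that the journalist said a director has read a patent without warning.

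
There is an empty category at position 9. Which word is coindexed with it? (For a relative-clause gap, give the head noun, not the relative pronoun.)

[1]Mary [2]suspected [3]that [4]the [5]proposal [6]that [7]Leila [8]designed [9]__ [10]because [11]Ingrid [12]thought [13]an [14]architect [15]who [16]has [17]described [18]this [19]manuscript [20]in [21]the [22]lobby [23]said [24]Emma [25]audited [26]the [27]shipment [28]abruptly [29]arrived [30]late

5

The gap at 9 is the object of "designed", inside a relative clause.
The relative pronoun is "that" (word 6); it is bound by the head noun immediately before it.
Its filler is the head noun "proposal", at word 5.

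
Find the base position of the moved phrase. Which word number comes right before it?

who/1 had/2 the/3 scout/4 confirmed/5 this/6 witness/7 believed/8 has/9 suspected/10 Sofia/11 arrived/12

The displaced element is "who" (word 1).
It is linked across 2 clause boundaries (Ø → Ø).
It functions as the subject of "suspected", so the gap sits immediately after word 8 ("believed").
Base order: The scout had confirmed this witness believed that who has suspected Sofia arrived.

8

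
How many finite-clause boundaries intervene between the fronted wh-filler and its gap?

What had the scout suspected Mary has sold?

1

"what" is extracted from the object of "sold".
Boundaries crossed, outermost first: [Ø] — 1 in total.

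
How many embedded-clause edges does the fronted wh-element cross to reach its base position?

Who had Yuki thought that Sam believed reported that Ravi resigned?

2

"who" is extracted from the subject of "reported".
Boundaries crossed, outermost first: [that], [Ø] — 2 in total.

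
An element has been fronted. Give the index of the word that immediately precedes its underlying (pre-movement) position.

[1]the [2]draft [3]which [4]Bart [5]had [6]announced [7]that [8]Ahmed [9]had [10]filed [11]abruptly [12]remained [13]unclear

The displaced element is "the draft" (word 2).
It is linked across 1 clause boundary (that).
It functions as the direct object of "filed", so the gap sits immediately after word 10 ("filed").
Base order: Bart had announced that Ahmed had filed the draft abruptly.

10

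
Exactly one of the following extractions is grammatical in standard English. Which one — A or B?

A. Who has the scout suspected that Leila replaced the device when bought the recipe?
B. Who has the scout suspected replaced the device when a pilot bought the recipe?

In A, the wh-phrase is extracted from inside an adjunct island (introduced by "when"), which blocks movement.
In B, the extraction path crosses only that-complement boundaries, which are transparent.
So B is grammatical.

B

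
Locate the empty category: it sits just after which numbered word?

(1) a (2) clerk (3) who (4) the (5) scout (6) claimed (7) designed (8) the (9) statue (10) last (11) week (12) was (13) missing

6

The displaced element is "a clerk" (word 2).
It is linked across 1 clause boundary (Ø).
It functions as the subject of "designed", so the gap sits immediately after word 6 ("claimed").
Base order: The scout claimed that a clerk designed the statue last week.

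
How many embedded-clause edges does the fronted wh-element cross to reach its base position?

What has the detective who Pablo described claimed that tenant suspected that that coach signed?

"what" is extracted from the object of "signed".
Boundaries crossed, outermost first: [Ø], [that] — 2 in total.

2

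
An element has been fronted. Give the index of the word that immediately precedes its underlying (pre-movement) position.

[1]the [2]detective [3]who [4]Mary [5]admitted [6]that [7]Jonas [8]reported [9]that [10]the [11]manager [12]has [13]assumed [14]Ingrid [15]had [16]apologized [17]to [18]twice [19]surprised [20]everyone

17

The displaced element is "the detective" (word 2).
It is linked across 3 clause boundaries (that → that → Ø).
It functions as the object of the preposition "to" of "apologized", so the gap sits immediately after word 17 ("to").
Base order: Mary admitted that Jonas reported that the manager has assumed Ingrid had apologized to the detective twice.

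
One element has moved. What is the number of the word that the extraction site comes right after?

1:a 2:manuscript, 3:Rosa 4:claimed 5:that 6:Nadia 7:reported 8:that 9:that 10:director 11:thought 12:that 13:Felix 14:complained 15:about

The displaced element is "a manuscript" (word 2).
It is linked across 3 clause boundaries (that → that → that).
It functions as the object of the preposition "about" of "complained", so the gap sits immediately after word 15 ("about").
Base order: Rosa claimed that Nadia reported that that director thought that Felix complained about a manuscript.

15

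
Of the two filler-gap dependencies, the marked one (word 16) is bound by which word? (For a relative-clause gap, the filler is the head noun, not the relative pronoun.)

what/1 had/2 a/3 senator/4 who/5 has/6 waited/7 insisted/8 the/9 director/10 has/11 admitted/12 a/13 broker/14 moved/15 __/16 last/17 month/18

1

The marked gap is the direct object of "moved".
Its filler is the fronted wh-phrase "what", at word 1.
(The other dependency links word 4 to a gap after word 5.)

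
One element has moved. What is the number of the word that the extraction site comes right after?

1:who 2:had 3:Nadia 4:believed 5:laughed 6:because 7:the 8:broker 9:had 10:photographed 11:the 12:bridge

The displaced element is "who" (word 1).
It is linked across 1 clause boundary (Ø).
It functions as the subject of "laughed", so the gap sits immediately after word 4 ("believed").
Base order: Nadia had believed that who laughed because the broker had photographed the bridge.

4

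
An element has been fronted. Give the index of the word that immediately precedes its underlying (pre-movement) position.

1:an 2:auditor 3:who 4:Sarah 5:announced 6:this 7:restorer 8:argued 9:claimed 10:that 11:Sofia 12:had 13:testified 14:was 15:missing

The displaced element is "an auditor" (word 2).
It is linked across 2 clause boundaries (Ø → Ø).
It functions as the subject of "claimed", so the gap sits immediately after word 8 ("argued").
Base order: Sarah announced this restorer argued that an auditor claimed that Sofia had testified.

8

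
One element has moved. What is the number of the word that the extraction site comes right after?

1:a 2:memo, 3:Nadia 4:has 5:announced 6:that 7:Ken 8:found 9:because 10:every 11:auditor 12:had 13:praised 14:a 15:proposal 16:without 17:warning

The displaced element is "a memo" (word 2).
It is linked across 1 clause boundary (that).
It functions as the direct object of "found", so the gap sits immediately after word 8 ("found").
Base order: Nadia has announced that Ken found a memo because every auditor had praised a proposal without warning.

8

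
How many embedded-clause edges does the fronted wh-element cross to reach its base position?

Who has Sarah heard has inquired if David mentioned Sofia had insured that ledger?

"who" is extracted from the subject of "inquired".
Boundaries crossed, outermost first: [Ø] — 1 in total.

1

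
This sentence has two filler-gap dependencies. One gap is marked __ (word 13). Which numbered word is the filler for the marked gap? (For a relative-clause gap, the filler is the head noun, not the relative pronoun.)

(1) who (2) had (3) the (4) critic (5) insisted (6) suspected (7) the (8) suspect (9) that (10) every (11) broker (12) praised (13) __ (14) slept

8

The marked gap is inside the relative clause, the direct object of "praised".
Its filler is the head noun "suspect" (via "that"), at word 8.
(The other dependency links word 1 to a gap after word 5.)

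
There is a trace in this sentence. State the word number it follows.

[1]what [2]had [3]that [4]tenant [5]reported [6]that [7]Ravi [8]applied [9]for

The displaced element is "what" (word 1).
It is linked across 1 clause boundary (that).
It functions as the object of the preposition "for" of "applied", so the gap sits immediately after word 9 ("for").
Base order: That tenant had reported that Ravi applied for what.

9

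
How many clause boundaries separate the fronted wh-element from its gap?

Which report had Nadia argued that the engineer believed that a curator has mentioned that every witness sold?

3

"which report" is extracted from the object of "sold".
Boundaries crossed, outermost first: [that], [that], [that] — 3 in total.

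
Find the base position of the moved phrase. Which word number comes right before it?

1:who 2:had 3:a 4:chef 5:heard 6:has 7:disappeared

The displaced element is "who" (word 1).
It is linked across 1 clause boundary (Ø).
It functions as the subject of "disappeared", so the gap sits immediately after word 5 ("heard").
Base order: A chef had heard who has disappeared.

5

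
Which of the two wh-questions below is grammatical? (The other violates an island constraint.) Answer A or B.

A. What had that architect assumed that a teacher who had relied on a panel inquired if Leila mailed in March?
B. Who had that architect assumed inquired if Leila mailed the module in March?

B

In A, the wh-phrase is extracted from inside a wh-island (introduced by "if"), which blocks movement.
In B, the extraction path crosses only that-complement boundaries, which are transparent.
So B is grammatical.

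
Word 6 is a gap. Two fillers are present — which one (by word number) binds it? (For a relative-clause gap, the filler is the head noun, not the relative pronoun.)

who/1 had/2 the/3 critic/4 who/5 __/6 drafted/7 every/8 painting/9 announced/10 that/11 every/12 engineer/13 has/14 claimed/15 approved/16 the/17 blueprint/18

4

The marked gap is inside the relative clause, the subject of "drafted".
Its filler is the head noun "critic" (via "who"), at word 4.
(The other dependency links word 1 to a gap after word 15.)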